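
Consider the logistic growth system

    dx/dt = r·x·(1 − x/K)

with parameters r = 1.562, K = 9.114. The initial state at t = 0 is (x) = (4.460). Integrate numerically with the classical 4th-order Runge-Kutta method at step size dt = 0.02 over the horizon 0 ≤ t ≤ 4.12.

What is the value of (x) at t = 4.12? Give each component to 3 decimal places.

(x) = (9.099)

t=0.000: state=(4.460)
step 1 (dt=0.02): k1=(3.557), k2=(3.558), k3=(3.558), k4=(3.559); state += dt/6·(k1+2k2+2k3+k4)
t=0.020: state=(4.531)
t=0.040: state=(4.602)
t=0.060: state=(4.674)
continuing one RK4 step at a time; state shown every 10 steps (Δt=0.2):
t=0.200: state=(5.168)
t=0.400: state=(5.847)
t=0.600: state=(6.470)
t=0.800: state=(7.016)
t=1.000: state=(7.478)
t=1.200: state=(7.856)
t=1.400: state=(8.158)
t=1.600: state=(8.394)
t=1.800: state=(8.576)
t=2.000: state=(8.714)
t=2.200: state=(8.818)
t=2.400: state=(8.895)
t=2.600: state=(8.953)
t=2.800: state=(8.996)
t=3.000: state=(9.027)
t=3.200: state=(9.050)
t=3.400: state=(9.067)
t=3.600: state=(9.080)
t=3.800: state=(9.089)
t=4.000: state=(9.096)
t=4.120: state=(9.099)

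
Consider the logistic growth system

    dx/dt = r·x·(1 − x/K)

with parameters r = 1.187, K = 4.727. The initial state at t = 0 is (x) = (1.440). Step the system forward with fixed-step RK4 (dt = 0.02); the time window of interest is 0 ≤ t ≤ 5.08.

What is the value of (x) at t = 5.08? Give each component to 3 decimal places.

t=0.000: state=(1.440)
step 1 (dt=0.02): k1=(1.189), k2=(1.194), k3=(1.194), k4=(1.200); state += dt/6·(k1+2k2+2k3+k4)
t=0.020: state=(1.464)
t=0.040: state=(1.488)
t=0.060: state=(1.512)
continuing one RK4 step at a time; state shown every 10 steps (Δt=0.2):
t=0.200: state=(1.688)
t=0.400: state=(1.953)
t=0.600: state=(2.230)
t=0.800: state=(2.510)
t=1.000: state=(2.786)
t=1.200: state=(3.051)
t=1.400: state=(3.298)
t=1.600: state=(3.523)
t=1.800: state=(3.724)
t=2.000: state=(3.898)
t=2.200: state=(4.048)
t=2.400: state=(4.175)
t=2.600: state=(4.281)
t=2.800: state=(4.368)
t=3.000: state=(4.439)
t=3.200: state=(4.497)
t=3.400: state=(4.544)
t=3.600: state=(4.581)
t=3.800: state=(4.611)
t=4.000: state=(4.635)
t=4.200: state=(4.654)
t=4.400: state=(4.670)
t=4.600: state=(4.682)
t=4.800: state=(4.691)
t=5.000: state=(4.699)
t=5.080: state=(4.701)

(x) = (4.701)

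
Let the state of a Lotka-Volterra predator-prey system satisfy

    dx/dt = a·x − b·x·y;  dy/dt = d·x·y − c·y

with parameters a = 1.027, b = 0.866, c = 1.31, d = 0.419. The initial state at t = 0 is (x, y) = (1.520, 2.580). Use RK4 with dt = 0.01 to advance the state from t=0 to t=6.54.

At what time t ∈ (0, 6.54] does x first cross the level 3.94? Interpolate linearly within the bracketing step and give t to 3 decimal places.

t = 3.425

t=0.000: state=(1.520, 2.580)
step 1 (dt=0.01): k1=(-1.835, -1.737), k2=(-1.813, -1.741), k3=(-1.813, -1.741), k4=(-1.791, -1.744); state += dt/6·(k1+2k2+2k3+k4)
t=0.010: state=(1.502, 2.563)
t=0.020: state=(1.484, 2.545)
t=0.030: state=(1.467, 2.528)
continuing one RK4 step at a time; state shown every 25 steps (Δt=0.25):
t=0.250: state=(1.179, 2.138)
t=0.500: state=(1.004, 1.726)
t=0.750: state=(0.929, 1.375)
t=1.000: state=(0.921, 1.091)
t=1.250: state=(0.964, 0.868)
t=1.500: state=(1.053, 0.695)
t=1.750: state=(1.189, 0.563)
t=2.000: state=(1.376, 0.464)
t=2.250: state=(1.622, 0.391)
t=2.500: state=(1.938, 0.339)
t=2.750: state=(2.337, 0.306)
t=3.000: state=(2.834, 0.289)
t=3.250: state=(3.442, 0.289)
t=3.420: state=(3.926, 0.300)
next step: t=3.430: state=(3.956, 0.301) — x has crossed 3.94
linear interpolation between t=3.420 (3.92568) and t=3.430 (3.95589) → t≈3.425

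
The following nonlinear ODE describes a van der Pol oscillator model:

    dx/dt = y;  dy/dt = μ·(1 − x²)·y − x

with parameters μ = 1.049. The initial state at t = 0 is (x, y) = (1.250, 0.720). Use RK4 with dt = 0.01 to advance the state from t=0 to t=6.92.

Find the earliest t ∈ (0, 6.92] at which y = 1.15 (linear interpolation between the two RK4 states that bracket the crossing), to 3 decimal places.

t = 4.718

t=0.000: state=(1.250, 0.720)
step 1 (dt=0.01): k1=(0.720, -1.675), k2=(0.712, -1.680), k3=(0.712, -1.680), k4=(0.703, -1.685); state += dt/6·(k1+2k2+2k3+k4)
t=0.010: state=(1.257, 0.703)
t=0.020: state=(1.264, 0.686)
t=0.030: state=(1.271, 0.669)
continuing one RK4 step at a time; state shown every 25 steps (Δt=0.25):
t=0.250: state=(1.376, 0.293)
t=0.500: state=(1.401, -0.080)
t=0.750: state=(1.343, -0.371)
t=1.000: state=(1.220, -0.610)
t=1.250: state=(1.039, -0.840)
t=1.500: state=(0.797, -1.110)
t=1.750: state=(0.477, -1.468)
t=2.000: state=(0.053, -1.943)
t=2.250: state=(-0.496, -2.424)
t=2.500: state=(-1.120, -2.428)
t=2.750: state=(-1.635, -1.582)
t=3.000: state=(-1.896, -0.553)
t=3.250: state=(-1.947, 0.074)
t=3.500: state=(-1.886, 0.382)
t=3.750: state=(-1.767, 0.550)
t=4.000: state=(-1.614, 0.674)
t=4.250: state=(-1.430, 0.801)
t=4.500: state=(-1.211, 0.960)
t=4.710: state=(-0.991, 1.142)
next step: t=4.720: state=(-0.980, 1.152) — y has crossed 1.15
linear interpolation between t=4.710 (1.14175) and t=4.720 (1.15195) → t≈4.718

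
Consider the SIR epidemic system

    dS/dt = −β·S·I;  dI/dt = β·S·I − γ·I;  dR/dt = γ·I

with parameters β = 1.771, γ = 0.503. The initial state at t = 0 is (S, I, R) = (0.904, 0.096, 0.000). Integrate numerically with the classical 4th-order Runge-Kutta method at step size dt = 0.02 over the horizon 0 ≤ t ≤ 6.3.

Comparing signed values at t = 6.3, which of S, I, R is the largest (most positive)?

largest component: R

t=0.000: state=(0.904, 0.096, 0.000)
step 1 (dt=0.02): k1=(-0.154, 0.105, 0.048), k2=(-0.155, 0.106, 0.049), k3=(-0.155, 0.106, 0.049), k4=(-0.157, 0.107, 0.049); state += dt/6·(k1+2k2+2k3+k4)
t=0.020: state=(0.901, 0.098, 0.001)
t=0.040: state=(0.898, 0.100, 0.002)
t=0.060: state=(0.895, 0.102, 0.003)
continuing one RK4 step at a time; state shown every 25 steps (Δt=0.5):
t=0.500: state=(0.809, 0.160, 0.032)
t=1.000: state=(0.678, 0.240, 0.082)
t=1.500: state=(0.528, 0.319, 0.153)
t=2.000: state=(0.388, 0.372, 0.240)
t=2.500: state=(0.277, 0.387, 0.336)
t=3.000: state=(0.197, 0.370, 0.432)
t=3.500: state=(0.144, 0.335, 0.521)
t=4.000: state=(0.109, 0.291, 0.600)
t=4.500: state=(0.086, 0.246, 0.667)
t=5.000: state=(0.071, 0.205, 0.724)
t=5.500: state=(0.060, 0.169, 0.771)
t=6.000: state=(0.052, 0.138, 0.810)
t=6.300: state=(0.049, 0.122, 0.829)
compare at T: S=0.049, I=0.122, R=0.829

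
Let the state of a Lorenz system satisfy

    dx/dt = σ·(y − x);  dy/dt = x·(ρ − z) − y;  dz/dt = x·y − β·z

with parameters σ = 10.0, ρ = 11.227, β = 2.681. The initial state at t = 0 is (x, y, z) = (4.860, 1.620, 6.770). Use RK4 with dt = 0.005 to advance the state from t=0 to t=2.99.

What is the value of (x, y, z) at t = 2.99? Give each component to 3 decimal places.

(x, y, z) = (4.639, 4.763, 9.483)

t=0.000: state=(4.860, 1.620, 6.770)
step 1 (dt=0.005): k1=(-32.400, 20.041, -10.277), k2=(-31.089, 19.753, -10.100), k3=(-31.129, 19.766, -10.099), k4=(-29.855, 19.486, -9.929); state += dt/6·(k1+2k2+2k3+k4)
t=0.005: state=(4.704, 1.719, 6.719)
t=0.010: state=(4.561, 1.815, 6.671)
t=0.015: state=(4.430, 1.909, 6.623)
continuing one RK4 step at a time; state shown every 20 steps (Δt=0.1):
t=0.100: state=(3.443, 3.266, 6.019)
t=0.200: state=(3.878, 4.774, 5.879)
t=0.300: state=(5.052, 6.432, 6.711)
t=0.400: state=(6.453, 7.749, 8.798)
t=0.500: state=(7.339, 7.670, 11.553)
t=0.600: state=(6.991, 6.017, 13.233)
t=0.700: state=(5.683, 4.228, 12.939)
t=0.800: state=(4.381, 3.322, 11.507)
t=0.900: state=(3.636, 3.201, 9.910)
t=1.000: state=(3.475, 3.567, 8.613)
t=1.100: state=(3.779, 4.278, 7.825)
t=1.200: state=(4.440, 5.243, 7.703)
t=1.300: state=(5.326, 6.249, 8.379)
t=1.400: state=(6.164, 6.845, 9.769)
t=1.500: state=(6.549, 6.590, 11.294)
t=1.600: state=(6.238, 5.620, 12.096)
t=1.700: state=(5.464, 4.622, 11.862)
t=1.800: state=(4.703, 4.073, 10.976)
t=1.900: state=(4.260, 4.011, 9.954)
t=2.000: state=(4.198, 4.313, 9.139)
t=2.100: state=(4.463, 4.862, 8.725)
t=2.200: state=(4.956, 5.516, 8.824)
t=2.300: state=(5.521, 6.052, 9.432)
t=2.400: state=(5.940, 6.210, 10.335)
t=2.500: state=(6.014, 5.887, 11.109)
t=2.600: state=(5.718, 5.288, 11.379)
t=2.700: state=(5.240, 4.758, 11.103)
t=2.800: state=(4.824, 4.499, 10.513)
t=2.900: state=(4.618, 4.534, 9.892)
t=2.990: state=(4.639, 4.763, 9.483)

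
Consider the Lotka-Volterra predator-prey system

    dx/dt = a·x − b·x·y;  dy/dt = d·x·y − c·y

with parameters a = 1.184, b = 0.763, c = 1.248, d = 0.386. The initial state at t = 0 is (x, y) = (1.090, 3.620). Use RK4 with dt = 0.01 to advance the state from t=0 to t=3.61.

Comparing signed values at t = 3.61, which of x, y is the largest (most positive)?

t=0.000: state=(1.090, 3.620)
step 1 (dt=0.01): k1=(-1.720, -2.995), k2=(-1.694, -2.994), k3=(-1.694, -2.994), k4=(-1.669, -2.993); state += dt/6·(k1+2k2+2k3+k4)
t=0.010: state=(1.073, 3.590)
t=0.020: state=(1.057, 3.560)
t=0.030: state=(1.041, 3.530)
continuing one RK4 step at a time; state shown every 20 steps (Δt=0.2):
t=0.200: state=(0.832, 3.035)
t=0.400: state=(0.691, 2.506)
t=0.600: state=(0.619, 2.053)
t=0.800: state=(0.591, 1.676)
t=1.000: state=(0.594, 1.366)
t=1.200: state=(0.623, 1.116)
t=1.400: state=(0.677, 0.914)
t=1.600: state=(0.756, 0.752)
t=1.800: state=(0.863, 0.624)
t=2.000: state=(1.002, 0.522)
t=2.200: state=(1.180, 0.442)
t=2.400: state=(1.404, 0.381)
t=2.600: state=(1.685, 0.334)
t=2.800: state=(2.035, 0.300)
t=3.000: state=(2.468, 0.278)
t=3.200: state=(3.000, 0.268)
t=3.400: state=(3.650, 0.269)
t=3.600: state=(4.434, 0.286)
t=3.610: state=(4.477, 0.288)
compare at T: x=4.477, y=0.288

largest component: x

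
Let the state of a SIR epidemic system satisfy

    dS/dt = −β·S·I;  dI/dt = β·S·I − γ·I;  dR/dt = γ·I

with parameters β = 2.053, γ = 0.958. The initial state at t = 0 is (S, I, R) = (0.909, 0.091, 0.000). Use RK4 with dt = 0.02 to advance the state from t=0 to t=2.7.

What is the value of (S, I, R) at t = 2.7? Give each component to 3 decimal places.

t=0.000: state=(0.909, 0.091, 0.000)
step 1 (dt=0.02): k1=(-0.170, 0.083, 0.087), k2=(-0.171, 0.083, 0.088), k3=(-0.171, 0.083, 0.088), k4=(-0.172, 0.084, 0.089); state += dt/6·(k1+2k2+2k3+k4)
t=0.020: state=(0.906, 0.093, 0.002)
t=0.040: state=(0.902, 0.094, 0.004)
t=0.060: state=(0.899, 0.096, 0.005)
continuing one RK4 step at a time; state shown every 5 steps (Δt=0.1):
t=0.100: state=(0.891, 0.099, 0.009)
t=0.200: state=(0.873, 0.108, 0.019)
t=0.300: state=(0.853, 0.118, 0.030)
t=0.400: state=(0.831, 0.127, 0.042)
t=0.500: state=(0.809, 0.136, 0.054)
t=0.600: state=(0.786, 0.146, 0.068)
t=0.700: state=(0.762, 0.156, 0.082)
t=0.800: state=(0.738, 0.165, 0.098)
t=0.900: state=(0.712, 0.174, 0.114)
t=1.000: state=(0.687, 0.182, 0.131)
t=1.100: state=(0.661, 0.190, 0.149)
t=1.200: state=(0.635, 0.198, 0.167)
t=1.300: state=(0.609, 0.204, 0.187)
t=1.400: state=(0.584, 0.210, 0.206)
t=1.500: state=(0.559, 0.214, 0.227)
t=1.600: state=(0.535, 0.218, 0.247)
t=1.700: state=(0.511, 0.220, 0.268)
t=1.800: state=(0.489, 0.222, 0.290)
t=1.900: state=(0.467, 0.222, 0.311)
t=2.000: state=(0.446, 0.222, 0.332)
t=2.100: state=(0.426, 0.220, 0.353)
t=2.200: state=(0.408, 0.218, 0.374)
t=2.300: state=(0.390, 0.215, 0.395)
t=2.400: state=(0.373, 0.211, 0.415)
t=2.500: state=(0.357, 0.207, 0.435)
t=2.600: state=(0.343, 0.202, 0.455)
t=2.700: state=(0.329, 0.197, 0.474)

(S, I, R) = (0.329, 0.197, 0.474)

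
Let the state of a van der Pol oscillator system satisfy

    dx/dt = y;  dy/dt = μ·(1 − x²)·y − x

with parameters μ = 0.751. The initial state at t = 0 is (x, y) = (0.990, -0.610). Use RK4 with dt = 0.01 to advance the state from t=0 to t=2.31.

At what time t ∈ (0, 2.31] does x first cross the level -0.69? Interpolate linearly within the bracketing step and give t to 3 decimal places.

t = 1.284

t=0.000: state=(0.990, -0.610)
step 1 (dt=0.01): k1=(-0.610, -0.999), k2=(-0.615, -0.999), k3=(-0.615, -0.999), k4=(-0.620, -0.999); state += dt/6·(k1+2k2+2k3+k4)
t=0.010: state=(0.984, -0.620)
t=0.020: state=(0.978, -0.630)
t=0.030: state=(0.971, -0.640)
continuing one RK4 step at a time; state shown every 10 steps (Δt=0.1):
t=0.100: state=(0.924, -0.710)
t=0.200: state=(0.848, -0.811)
t=0.300: state=(0.762, -0.914)
t=0.400: state=(0.665, -1.021)
t=0.500: state=(0.557, -1.133)
t=0.600: state=(0.438, -1.250)
t=0.700: state=(0.307, -1.372)
t=0.800: state=(0.164, -1.497)
t=0.900: state=(0.008, -1.622)
t=1.000: state=(-0.160, -1.740)
t=1.100: state=(-0.340, -1.841)
t=1.200: state=(-0.528, -1.912)
t=1.280: state=(-0.682, -1.936)
next step: t=1.290: state=(-0.701, -1.937) — x has crossed -0.69
linear interpolation between t=1.280 (-0.68175) and t=1.290 (-0.70112) → t≈1.284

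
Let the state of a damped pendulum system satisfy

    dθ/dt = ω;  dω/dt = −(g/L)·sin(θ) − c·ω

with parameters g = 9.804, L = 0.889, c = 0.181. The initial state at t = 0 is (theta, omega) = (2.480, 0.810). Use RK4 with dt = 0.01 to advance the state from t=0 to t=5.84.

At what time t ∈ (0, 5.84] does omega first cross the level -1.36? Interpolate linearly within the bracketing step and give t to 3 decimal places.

t=0.000: state=(2.480, 0.810)
step 1 (dt=0.01): k1=(0.810, -6.922), k2=(0.775, -6.880), k3=(0.776, -6.882), k4=(0.741, -6.842); state += dt/6·(k1+2k2+2k3+k4)
t=0.010: state=(2.488, 0.741)
t=0.020: state=(2.495, 0.673)
t=0.030: state=(2.501, 0.606)
continuing one RK4 step at a time; state shown every 20 steps (Δt=0.2):
t=0.200: state=(2.511, -0.486)
t=0.320: state=(2.405, -1.294)
next step: t=0.330: state=(2.392, -1.366) — omega has crossed -1.36
linear interpolation between t=0.320 (-1.29363) and t=0.330 (-1.36584) → t≈0.329

t = 0.329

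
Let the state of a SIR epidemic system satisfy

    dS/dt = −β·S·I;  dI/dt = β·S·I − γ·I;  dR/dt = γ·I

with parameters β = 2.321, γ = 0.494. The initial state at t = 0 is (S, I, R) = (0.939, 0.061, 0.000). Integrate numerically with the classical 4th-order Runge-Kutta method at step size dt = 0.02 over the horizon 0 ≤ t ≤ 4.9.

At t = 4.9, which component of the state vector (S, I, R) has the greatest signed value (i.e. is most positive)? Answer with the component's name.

largest component: R

t=0.000: state=(0.939, 0.061, 0.000)
step 1 (dt=0.02): k1=(-0.133, 0.103, 0.030), k2=(-0.135, 0.104, 0.031), k3=(-0.135, 0.104, 0.031), k4=(-0.137, 0.106, 0.031); state += dt/6·(k1+2k2+2k3+k4)
t=0.020: state=(0.936, 0.063, 0.001)
t=0.040: state=(0.934, 0.065, 0.001)
t=0.060: state=(0.931, 0.067, 0.002)
continuing one RK4 step at a time; state shown every 10 steps (Δt=0.2):
t=0.200: state=(0.908, 0.085, 0.007)
t=0.400: state=(0.867, 0.116, 0.017)
t=0.600: state=(0.814, 0.155, 0.030)
t=0.800: state=(0.749, 0.203, 0.048)
t=1.000: state=(0.674, 0.255, 0.071)
t=1.200: state=(0.591, 0.310, 0.099)
t=1.400: state=(0.505, 0.363, 0.132)
t=1.600: state=(0.423, 0.408, 0.170)
t=1.800: state=(0.347, 0.441, 0.212)
t=2.000: state=(0.281, 0.462, 0.257)
t=2.200: state=(0.226, 0.471, 0.303)
t=2.400: state=(0.182, 0.469, 0.349)
t=2.600: state=(0.147, 0.458, 0.395)
t=2.800: state=(0.119, 0.441, 0.440)
t=3.000: state=(0.097, 0.420, 0.482)
t=3.200: state=(0.081, 0.397, 0.523)
t=3.400: state=(0.067, 0.372, 0.561)
t=3.600: state=(0.057, 0.347, 0.596)
t=3.800: state=(0.049, 0.322, 0.629)
t=4.000: state=(0.042, 0.298, 0.660)
t=4.200: state=(0.037, 0.275, 0.688)
t=4.400: state=(0.033, 0.253, 0.714)
t=4.600: state=(0.029, 0.233, 0.738)
t=4.800: state=(0.026, 0.213, 0.760)
t=4.900: state=(0.025, 0.204, 0.770)
compare at T: S=0.025, I=0.204, R=0.770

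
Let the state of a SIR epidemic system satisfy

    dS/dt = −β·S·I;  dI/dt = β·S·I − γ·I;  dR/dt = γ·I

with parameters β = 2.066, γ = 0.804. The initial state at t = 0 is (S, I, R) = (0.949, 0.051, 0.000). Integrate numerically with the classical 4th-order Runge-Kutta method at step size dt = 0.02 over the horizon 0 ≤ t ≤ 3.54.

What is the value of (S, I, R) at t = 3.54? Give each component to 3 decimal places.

(S, I, R) = (0.235, 0.222, 0.543)

t=0.000: state=(0.949, 0.051, 0.000)
step 1 (dt=0.02): k1=(-0.100, 0.059, 0.041), k2=(-0.101, 0.060, 0.041), k3=(-0.101, 0.060, 0.041), k4=(-0.102, 0.060, 0.042); state += dt/6·(k1+2k2+2k3+k4)
t=0.020: state=(0.947, 0.052, 0.001)
t=0.040: state=(0.945, 0.053, 0.002)
t=0.060: state=(0.943, 0.055, 0.003)
continuing one RK4 step at a time; state shown every 10 steps (Δt=0.2):
t=0.200: state=(0.927, 0.064, 0.009)
t=0.400: state=(0.900, 0.079, 0.021)
t=0.600: state=(0.868, 0.098, 0.035)
t=0.800: state=(0.830, 0.118, 0.052)
t=1.000: state=(0.787, 0.140, 0.073)
t=1.200: state=(0.739, 0.164, 0.097)
t=1.400: state=(0.687, 0.187, 0.126)
t=1.600: state=(0.633, 0.209, 0.157)
t=1.800: state=(0.578, 0.229, 0.193)
t=2.000: state=(0.524, 0.245, 0.231)
t=2.200: state=(0.473, 0.256, 0.271)
t=2.400: state=(0.425, 0.262, 0.313)
t=2.600: state=(0.381, 0.264, 0.355)
t=2.800: state=(0.342, 0.261, 0.398)
t=3.000: state=(0.307, 0.254, 0.439)
t=3.200: state=(0.277, 0.244, 0.479)
t=3.400: state=(0.251, 0.232, 0.517)
t=3.540: state=(0.235, 0.222, 0.543)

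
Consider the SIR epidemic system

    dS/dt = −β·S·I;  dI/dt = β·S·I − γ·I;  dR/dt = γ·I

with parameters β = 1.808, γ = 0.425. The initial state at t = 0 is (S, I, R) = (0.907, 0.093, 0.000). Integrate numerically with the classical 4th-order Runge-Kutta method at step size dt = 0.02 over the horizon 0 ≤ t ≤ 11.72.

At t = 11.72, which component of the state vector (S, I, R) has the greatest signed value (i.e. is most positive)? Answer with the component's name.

t=0.000: state=(0.907, 0.093, 0.000)
step 1 (dt=0.02): k1=(-0.153, 0.113, 0.040), k2=(-0.154, 0.114, 0.040), k3=(-0.154, 0.114, 0.040), k4=(-0.156, 0.115, 0.040); state += dt/6·(k1+2k2+2k3+k4)
t=0.020: state=(0.904, 0.095, 0.001)
t=0.040: state=(0.901, 0.098, 0.002)
t=0.060: state=(0.898, 0.100, 0.002)
continuing one RK4 step at a time; state shown every 25 steps (Δt=0.5):
t=0.500: state=(0.809, 0.164, 0.027)
t=1.000: state=(0.669, 0.259, 0.071)
t=1.500: state=(0.506, 0.357, 0.137)
t=2.000: state=(0.354, 0.425, 0.221)
t=2.500: state=(0.238, 0.448, 0.314)
t=3.000: state=(0.160, 0.432, 0.408)
t=3.500: state=(0.110, 0.394, 0.496)
t=4.000: state=(0.079, 0.346, 0.575)
t=4.500: state=(0.059, 0.298, 0.644)
t=5.000: state=(0.046, 0.252, 0.702)
t=5.500: state=(0.037, 0.212, 0.751)
t=6.000: state=(0.031, 0.177, 0.792)
t=6.500: state=(0.027, 0.147, 0.827)
t=7.000: state=(0.024, 0.121, 0.855)
t=7.500: state=(0.022, 0.100, 0.878)
t=8.000: state=(0.020, 0.082, 0.898)
t=8.500: state=(0.019, 0.068, 0.914)
t=9.000: state=(0.018, 0.056, 0.927)
t=9.500: state=(0.017, 0.046, 0.937)
t=10.000: state=(0.016, 0.038, 0.946)
t=10.500: state=(0.016, 0.031, 0.953)
t=11.000: state=(0.015, 0.025, 0.959)
t=11.500: state=(0.015, 0.021, 0.964)
t=11.720: state=(0.015, 0.019, 0.966)
compare at T: S=0.015, I=0.019, R=0.966

largest component: R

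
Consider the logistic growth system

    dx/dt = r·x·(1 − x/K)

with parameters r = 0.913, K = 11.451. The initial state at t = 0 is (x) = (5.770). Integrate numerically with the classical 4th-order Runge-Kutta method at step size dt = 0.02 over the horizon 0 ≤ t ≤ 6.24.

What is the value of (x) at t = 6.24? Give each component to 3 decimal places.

t=0.000: state=(5.770)
step 1 (dt=0.02): k1=(2.614), k2=(2.613), k3=(2.613), k4=(2.613); state += dt/6·(k1+2k2+2k3+k4)
t=0.020: state=(5.822)
t=0.040: state=(5.875)
t=0.060: state=(5.927)
continuing one RK4 step at a time; state shown every 25 steps (Δt=0.5):
t=0.500: state=(7.052)
t=1.000: state=(8.208)
t=1.500: state=(9.159)
t=2.000: state=(9.884)
t=2.500: state=(10.406)
t=3.000: state=(10.766)
t=3.500: state=(11.007)
t=4.000: state=(11.166)
t=4.500: state=(11.269)
t=5.000: state=(11.335)
t=5.500: state=(11.377)
t=6.000: state=(11.404)
t=6.240: state=(11.413)

(x) = (11.413)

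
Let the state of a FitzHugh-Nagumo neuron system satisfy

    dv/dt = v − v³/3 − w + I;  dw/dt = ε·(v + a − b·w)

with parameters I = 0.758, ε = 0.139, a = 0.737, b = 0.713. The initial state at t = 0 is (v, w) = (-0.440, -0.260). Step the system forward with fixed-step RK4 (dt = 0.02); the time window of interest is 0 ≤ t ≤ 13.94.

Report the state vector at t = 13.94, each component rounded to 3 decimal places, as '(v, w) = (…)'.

(v, w) = (-1.915, 1.119)

t=0.000: state=(-0.440, -0.260)
step 1 (dt=0.02): k1=(0.606, 0.067), k2=(0.611, 0.068), k3=(0.611, 0.068), k4=(0.615, 0.069); state += dt/6·(k1+2k2+2k3+k4)
t=0.020: state=(-0.428, -0.259)
t=0.040: state=(-0.415, -0.257)
t=0.060: state=(-0.403, -0.256)
continuing one RK4 step at a time; state shown every 25 steps (Δt=0.5):
t=0.500: state=(-0.070, -0.215)
t=1.000: state=(0.492, -0.142)
t=1.500: state=(1.219, -0.027)
t=2.000: state=(1.737, 0.127)
t=2.500: state=(1.894, 0.295)
t=3.000: state=(1.892, 0.460)
t=3.500: state=(1.846, 0.614)
t=4.000: state=(1.789, 0.758)
t=4.500: state=(1.728, 0.890)
t=5.000: state=(1.665, 1.012)
t=5.500: state=(1.600, 1.124)
t=6.000: state=(1.533, 1.226)
t=6.500: state=(1.464, 1.318)
t=7.000: state=(1.391, 1.401)
t=7.500: state=(1.314, 1.475)
t=8.000: state=(1.231, 1.540)
t=8.500: state=(1.140, 1.596)
t=9.000: state=(1.038, 1.643)
t=9.500: state=(0.918, 1.680)
t=10.000: state=(0.772, 1.706)
t=10.500: state=(0.581, 1.720)
t=11.000: state=(0.310, 1.717)
t=11.500: state=(-0.107, 1.692)
t=12.000: state=(-0.746, 1.632)
t=12.500: state=(-1.461, 1.528)
t=13.000: state=(-1.845, 1.389)
t=13.500: state=(-1.928, 1.243)
t=13.940: state=(-1.915, 1.119)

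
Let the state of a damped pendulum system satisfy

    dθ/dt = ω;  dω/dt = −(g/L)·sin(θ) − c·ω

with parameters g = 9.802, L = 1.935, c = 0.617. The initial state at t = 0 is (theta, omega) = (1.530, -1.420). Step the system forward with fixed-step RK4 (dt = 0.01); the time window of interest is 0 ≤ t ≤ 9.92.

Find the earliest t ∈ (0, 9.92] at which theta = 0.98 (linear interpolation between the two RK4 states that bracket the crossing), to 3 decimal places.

t = 0.281

t=0.000: state=(1.530, -1.420)
step 1 (dt=0.01): k1=(-1.420, -4.185), k2=(-1.441, -4.171), k3=(-1.441, -4.171), k4=(-1.462, -4.156); state += dt/6·(k1+2k2+2k3+k4)
t=0.010: state=(1.516, -1.462)
t=0.020: state=(1.501, -1.503)
t=0.030: state=(1.486, -1.544)
t=0.280: state=(0.982, -2.424)
next step: t=0.290: state=(0.958, -2.451) — theta has crossed 0.98
linear interpolation between t=0.280 (0.98244) and t=0.290 (0.95807) → t≈0.281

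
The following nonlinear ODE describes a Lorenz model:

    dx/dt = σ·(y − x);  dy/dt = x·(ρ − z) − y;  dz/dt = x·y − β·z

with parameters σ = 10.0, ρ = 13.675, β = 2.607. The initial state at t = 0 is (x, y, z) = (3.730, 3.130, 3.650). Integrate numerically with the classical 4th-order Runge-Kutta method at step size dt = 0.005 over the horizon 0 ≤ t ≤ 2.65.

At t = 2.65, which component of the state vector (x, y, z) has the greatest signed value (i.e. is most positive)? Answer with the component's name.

largest component: z

t=0.000: state=(3.730, 3.130, 3.650)
step 1 (dt=0.005): k1=(-6.000, 34.263, 2.159), k2=(-4.993, 34.007, 2.417), k3=(-5.025, 34.031, 2.421), k4=(-4.047, 33.796, 2.680); state += dt/6·(k1+2k2+2k3+k4)
t=0.005: state=(3.705, 3.300, 3.662)
t=0.010: state=(3.689, 3.468, 3.677)
t=0.015: state=(3.683, 3.634, 3.694)
continuing one RK4 step at a time; state shown every 20 steps (Δt=0.1):
t=0.100: state=(4.572, 6.478, 4.532)
t=0.200: state=(7.108, 10.048, 7.837)
t=0.300: state=(9.632, 11.138, 14.360)
t=0.400: state=(9.194, 6.823, 18.978)
t=0.500: state=(5.947, 2.523, 17.608)
t=0.600: state=(3.205, 1.268, 14.240)
t=0.700: state=(1.981, 1.357, 11.245)
t=0.800: state=(1.754, 1.854, 8.916)
t=0.900: state=(2.107, 2.702, 7.250)
t=1.000: state=(2.964, 4.105, 6.341)
t=1.100: state=(4.440, 6.265, 6.581)
t=1.200: state=(6.553, 8.844, 8.805)
t=1.300: state=(8.549, 9.900, 13.316)
t=1.400: state=(8.645, 7.403, 17.139)
t=1.500: state=(6.536, 3.991, 16.975)
t=1.600: state=(4.274, 2.490, 14.522)
t=1.700: state=(3.067, 2.399, 11.930)
t=1.800: state=(2.821, 2.947, 9.860)
t=1.900: state=(3.251, 3.971, 8.508)
t=2.000: state=(4.251, 5.526, 8.121)
t=2.100: state=(5.757, 7.439, 9.149)
t=2.200: state=(7.377, 8.749, 11.873)
t=2.300: state=(8.087, 7.978, 15.070)
t=2.400: state=(7.161, 5.591, 16.233)
t=2.500: state=(5.439, 3.793, 15.037)
t=2.600: state=(4.146, 3.257, 13.008)
t=2.650: state=(3.805, 3.322, 12.026)
compare at T: x=3.805, y=3.322, z=12.026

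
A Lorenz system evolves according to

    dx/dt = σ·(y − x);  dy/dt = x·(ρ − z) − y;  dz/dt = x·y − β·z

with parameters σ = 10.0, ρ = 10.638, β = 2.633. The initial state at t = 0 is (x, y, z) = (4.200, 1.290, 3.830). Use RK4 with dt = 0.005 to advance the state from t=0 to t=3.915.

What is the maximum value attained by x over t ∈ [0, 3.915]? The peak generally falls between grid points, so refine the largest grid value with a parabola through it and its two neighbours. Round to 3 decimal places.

max x = 7.822

t=0.000: state=(4.200, 1.290, 3.830)
step 1 (dt=0.005): k1=(-29.100, 27.304, -4.666), k2=(-27.690, 26.788, -4.448), k3=(-27.738, 26.811, -4.450), k4=(-26.373, 26.316, -4.242); state += dt/6·(k1+2k2+2k3+k4)
t=0.005: state=(4.061, 1.424, 3.808)
t=0.010: state=(3.936, 1.553, 3.788)
t=0.015: state=(3.823, 1.678, 3.769)
continuing one RK4 step at a time; state shown every 40 steps (Δt=0.2):
t=0.200: state=(4.047, 5.377, 4.217)
t=0.400: state=(7.286, 8.560, 9.342)
t=0.600: state=(6.557, 4.763, 13.596)
t=0.800: state=(3.373, 2.436, 10.372)
t=1.000: state=(2.790, 3.012, 7.292)
t=1.200: state=(3.969, 4.890, 6.365)
t=1.400: state=(6.069, 6.999, 8.705)
t=1.600: state=(6.424, 5.747, 11.903)
t=1.800: state=(4.520, 3.680, 10.823)
t=2.000: state=(3.710, 3.726, 8.574)
t=2.200: state=(4.377, 4.964, 7.758)
t=2.400: state=(5.651, 6.181, 9.114)
t=2.600: state=(5.888, 5.555, 10.921)
t=2.800: state=(4.837, 4.316, 10.467)
t=3.000: state=(4.274, 4.257, 9.075)
t=3.200: state=(4.676, 5.043, 8.564)
t=3.400: state=(5.426, 5.712, 9.400)
t=3.600: state=(5.527, 5.335, 10.389)
t=3.800: state=(4.932, 4.630, 10.134)
t=3.915: state=(4.664, 4.515, 9.642)
largest grid value and its neighbours: x(0.475)=7.82099, x(0.480)=7.82152, x(0.485)=7.81726
parabola through these three points peaks at t≈0.478 with x≈7.82188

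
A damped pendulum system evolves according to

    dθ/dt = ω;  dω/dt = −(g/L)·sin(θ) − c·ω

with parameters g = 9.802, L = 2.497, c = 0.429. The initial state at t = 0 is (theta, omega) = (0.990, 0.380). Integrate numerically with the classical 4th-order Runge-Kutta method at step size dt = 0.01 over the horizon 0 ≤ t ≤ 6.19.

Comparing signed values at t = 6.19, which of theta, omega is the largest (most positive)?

t=0.000: state=(0.990, 0.380)
step 1 (dt=0.01): k1=(0.380, -3.445), k2=(0.363, -3.442), k3=(0.363, -3.441), k4=(0.346, -3.438); state += dt/6·(k1+2k2+2k3+k4)
t=0.010: state=(0.994, 0.346)
t=0.020: state=(0.997, 0.311)
t=0.030: state=(1.000, 0.277)
continuing one RK4 step at a time; state shown every 20 steps (Δt=0.2):
t=0.200: state=(0.998, -0.287)
t=0.400: state=(0.881, -0.874)
t=0.600: state=(0.658, -1.328)
t=0.800: state=(0.363, -1.586)
t=1.000: state=(0.040, -1.604)
t=1.200: state=(-0.263, -1.384)
t=1.400: state=(-0.502, -0.984)
t=1.600: state=(-0.650, -0.488)
t=1.800: state=(-0.696, 0.026)
t=2.000: state=(-0.643, 0.495)
t=2.200: state=(-0.504, 0.866)
t=2.400: state=(-0.306, 1.092)
t=2.600: state=(-0.079, 1.146)
t=2.800: state=(0.141, 1.026)
t=3.000: state=(0.322, 0.765)
t=3.200: state=(0.441, 0.418)
t=3.400: state=(0.487, 0.042)
t=3.600: state=(0.460, -0.308)
t=3.800: state=(0.368, -0.588)
t=4.000: state=(0.231, -0.763)
t=4.200: state=(0.072, -0.813)
t=4.400: state=(-0.086, -0.740)
t=4.600: state=(-0.217, -0.562)
t=4.800: state=(-0.306, -0.318)
t=5.000: state=(-0.343, -0.049)
t=5.200: state=(-0.327, 0.205)
t=5.400: state=(-0.264, 0.410)
t=5.600: state=(-0.168, 0.538)
t=5.800: state=(-0.055, 0.577)
t=6.000: state=(0.057, 0.528)
t=6.190: state=(0.147, 0.412)
compare at T: theta=0.147, omega=0.412

largest component: omega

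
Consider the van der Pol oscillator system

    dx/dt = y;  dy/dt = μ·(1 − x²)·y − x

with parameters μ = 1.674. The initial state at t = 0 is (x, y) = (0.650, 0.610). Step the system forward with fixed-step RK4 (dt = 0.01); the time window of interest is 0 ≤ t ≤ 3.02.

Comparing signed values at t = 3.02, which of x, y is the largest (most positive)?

largest component: y

t=0.000: state=(0.650, 0.610)
step 1 (dt=0.01): k1=(0.610, -0.060), k2=(0.610, -0.068), k3=(0.610, -0.068), k4=(0.609, -0.075); state += dt/6·(k1+2k2+2k3+k4)
t=0.010: state=(0.656, 0.609)
t=0.020: state=(0.662, 0.608)
t=0.030: state=(0.668, 0.608)
continuing one RK4 step at a time; state shown every 10 steps (Δt=0.1):
t=0.100: state=(0.710, 0.596)
t=0.200: state=(0.769, 0.566)
t=0.300: state=(0.823, 0.520)
t=0.400: state=(0.872, 0.459)
t=0.500: state=(0.914, 0.383)
t=0.600: state=(0.949, 0.298)
t=0.700: state=(0.974, 0.205)
t=0.800: state=(0.989, 0.107)
t=0.900: state=(0.995, 0.008)
t=1.000: state=(0.991, -0.091)
t=1.100: state=(0.977, -0.190)
t=1.200: state=(0.953, -0.290)
t=1.300: state=(0.919, -0.391)
t=1.400: state=(0.875, -0.495)
t=1.500: state=(0.820, -0.606)
t=1.600: state=(0.753, -0.727)
t=1.700: state=(0.674, -0.863)
t=1.800: state=(0.580, -1.022)
t=1.900: state=(0.469, -1.209)
t=2.000: state=(0.337, -1.434)
t=2.100: state=(0.180, -1.704)
t=2.200: state=(-0.006, -2.021)
t=2.300: state=(-0.225, -2.371)
t=2.400: state=(-0.479, -2.706)
t=2.500: state=(-0.763, -2.933)
t=2.600: state=(-1.058, -2.923)
t=2.700: state=(-1.336, -2.598)
t=2.800: state=(-1.569, -2.019)
t=2.900: state=(-1.738, -1.362)
t=3.000: state=(-1.844, -0.789)
t=3.020: state=(-1.859, -0.692)
compare at T: x=-1.859, y=-0.692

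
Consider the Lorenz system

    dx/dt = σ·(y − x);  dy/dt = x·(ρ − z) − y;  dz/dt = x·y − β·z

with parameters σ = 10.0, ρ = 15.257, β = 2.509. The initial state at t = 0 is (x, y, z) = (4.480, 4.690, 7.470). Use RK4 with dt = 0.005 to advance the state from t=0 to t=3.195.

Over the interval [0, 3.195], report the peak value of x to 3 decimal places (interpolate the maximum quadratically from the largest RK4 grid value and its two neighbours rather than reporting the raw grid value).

max x = 9.313

t=0.000: state=(4.480, 4.690, 7.470)
step 1 (dt=0.005): k1=(2.100, 30.196, 2.269), k2=(2.802, 30.136, 2.618), k3=(2.783, 30.146, 2.623), k4=(3.468, 30.094, 2.979); state += dt/6·(k1+2k2+2k3+k4)
t=0.005: state=(4.494, 4.841, 7.483)
t=0.010: state=(4.515, 4.991, 7.500)
t=0.015: state=(4.541, 5.141, 7.520)
continuing one RK4 step at a time; state shown every 40 steps (Δt=0.2):
t=0.200: state=(7.982, 10.188, 12.300)
t=0.400: state=(7.939, 5.436, 19.424)
t=0.600: state=(3.421, 2.238, 14.423)
t=0.800: state=(3.015, 3.586, 10.006)
t=1.000: state=(5.458, 7.297, 9.683)
t=1.200: state=(8.636, 8.978, 16.399)
t=1.400: state=(5.809, 3.733, 17.256)
t=1.600: state=(3.476, 3.264, 12.541)
t=1.800: state=(4.472, 5.600, 10.223)
t=2.000: state=(7.374, 8.701, 13.355)
t=2.200: state=(7.317, 5.888, 17.578)
t=2.400: state=(4.458, 3.601, 14.501)
t=2.600: state=(4.272, 4.848, 11.427)
t=2.800: state=(6.318, 7.577, 12.221)
t=3.000: state=(7.586, 7.177, 16.415)
t=3.195: state=(5.513, 4.380, 15.709)
largest grid value and its neighbours: x(0.295)=9.30541, x(0.300)=9.31236, x(0.305)=9.31158
parabola through these three points peaks at t≈0.302 with x≈9.31297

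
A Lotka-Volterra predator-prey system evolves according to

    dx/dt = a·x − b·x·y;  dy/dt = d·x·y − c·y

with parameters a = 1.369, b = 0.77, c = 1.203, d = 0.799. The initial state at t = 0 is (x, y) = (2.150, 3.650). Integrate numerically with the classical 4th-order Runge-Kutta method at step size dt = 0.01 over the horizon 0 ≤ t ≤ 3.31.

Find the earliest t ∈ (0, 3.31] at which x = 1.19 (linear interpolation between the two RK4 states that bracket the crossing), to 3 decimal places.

t = 0.378

t=0.000: state=(2.150, 3.650)
step 1 (dt=0.01): k1=(-3.099, 1.879), k2=(-3.092, 1.839), k3=(-3.092, 1.839), k4=(-3.085, 1.798); state += dt/6·(k1+2k2+2k3+k4)
t=0.010: state=(2.119, 3.668)
t=0.020: state=(2.088, 3.686)
t=0.030: state=(2.058, 3.703)
continuing one RK4 step at a time; state shown every 20 steps (Δt=0.2):
t=0.200: state=(1.579, 3.859)
t=0.370: state=(1.205, 3.795)
next step: t=0.380: state=(1.186, 3.786) — x has crossed 1.19
linear interpolation between t=0.370 (1.20486) and t=0.380 (1.18633) → t≈0.378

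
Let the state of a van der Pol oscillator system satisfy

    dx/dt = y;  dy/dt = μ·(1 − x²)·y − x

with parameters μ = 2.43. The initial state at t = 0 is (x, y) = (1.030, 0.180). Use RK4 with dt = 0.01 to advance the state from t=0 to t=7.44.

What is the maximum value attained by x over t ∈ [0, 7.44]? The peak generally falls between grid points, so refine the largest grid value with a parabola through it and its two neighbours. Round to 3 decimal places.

max x = 2.022

t=0.000: state=(1.030, 0.180)
step 1 (dt=0.01): k1=(0.180, -1.057), k2=(0.175, -1.058), k3=(0.175, -1.057), k4=(0.169, -1.058); state += dt/6·(k1+2k2+2k3+k4)
t=0.010: state=(1.032, 0.169)
t=0.020: state=(1.033, 0.159)
t=0.030: state=(1.035, 0.148)
continuing one RK4 step at a time; state shown every 25 steps (Δt=0.25):
t=0.250: state=(1.042, -0.083)
t=0.500: state=(0.990, -0.334)
t=0.750: state=(0.874, -0.605)
t=1.000: state=(0.678, -0.988)
t=1.250: state=(0.353, -1.693)
t=1.500: state=(-0.227, -3.082)
t=1.750: state=(-1.163, -3.923)
t=2.000: state=(-1.849, -1.354)
t=2.250: state=(-1.980, -0.020)
t=2.500: state=(-1.945, 0.230)
t=2.750: state=(-1.879, 0.285)
t=3.000: state=(-1.805, 0.311)
t=3.250: state=(-1.724, 0.337)
t=3.500: state=(-1.636, 0.368)
t=3.750: state=(-1.539, 0.408)
t=4.000: state=(-1.431, 0.462)
t=4.250: state=(-1.306, 0.540)
t=4.500: state=(-1.157, 0.660)
t=4.750: state=(-0.969, 0.866)
t=5.000: state=(-0.709, 1.262)
t=5.250: state=(-0.301, 2.117)
t=5.500: state=(0.423, 3.787)
t=5.750: state=(1.455, 3.627)
t=6.000: state=(1.970, 0.735)
t=6.250: state=(2.018, -0.112)
t=6.500: state=(1.968, -0.250)
t=6.750: state=(1.900, -0.285)
t=7.000: state=(1.826, -0.306)
t=7.250: state=(1.747, -0.330)
t=7.440: state=(1.682, -0.351)
largest grid value and its neighbours: x(6.170)=2.02205, x(6.180)=2.02211, x(6.190)=2.02198
parabola through these three points peaks at t≈6.178 with x≈2.02212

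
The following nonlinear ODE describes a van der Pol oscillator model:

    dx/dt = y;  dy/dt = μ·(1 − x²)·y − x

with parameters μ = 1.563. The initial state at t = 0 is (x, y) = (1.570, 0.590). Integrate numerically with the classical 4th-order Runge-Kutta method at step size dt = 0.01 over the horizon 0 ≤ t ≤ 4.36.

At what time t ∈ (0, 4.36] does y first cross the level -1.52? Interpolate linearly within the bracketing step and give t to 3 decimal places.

t = 1.865

t=0.000: state=(1.570, 0.590)
step 1 (dt=0.01): k1=(0.590, -2.921), k2=(0.575, -2.899), k3=(0.576, -2.899), k4=(0.561, -2.876); state += dt/6·(k1+2k2+2k3+k4)
t=0.010: state=(1.576, 0.561)
t=0.020: state=(1.581, 0.532)
t=0.030: state=(1.586, 0.504)
continuing one RK4 step at a time; state shown every 20 steps (Δt=0.2):
t=0.200: state=(1.636, 0.105)
t=0.400: state=(1.625, -0.192)
t=0.600: state=(1.567, -0.372)
t=0.800: state=(1.480, -0.497)
t=1.000: state=(1.369, -0.605)
t=1.200: state=(1.237, -0.721)
t=1.400: state=(1.079, -0.868)
t=1.600: state=(0.886, -1.075)
t=1.800: state=(0.642, -1.386)
t=1.860: state=(0.555, -1.508)
next step: t=1.870: state=(0.540, -1.531) — y has crossed -1.52
linear interpolation between t=1.860 (-1.50846) and t=1.870 (-1.53056) → t≈1.865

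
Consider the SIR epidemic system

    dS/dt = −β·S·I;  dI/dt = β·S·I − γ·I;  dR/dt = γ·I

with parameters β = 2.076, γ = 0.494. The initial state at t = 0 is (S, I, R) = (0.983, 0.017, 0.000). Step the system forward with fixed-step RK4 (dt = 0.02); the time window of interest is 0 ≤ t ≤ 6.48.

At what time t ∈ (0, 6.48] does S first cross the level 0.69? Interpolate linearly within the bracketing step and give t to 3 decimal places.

t = 1.924

t=0.000: state=(0.983, 0.017, 0.000)
step 1 (dt=0.02): k1=(-0.035, 0.026, 0.008), k2=(-0.035, 0.027, 0.009), k3=(-0.035, 0.027, 0.009), k4=(-0.036, 0.027, 0.009); state += dt/6·(k1+2k2+2k3+k4)
t=0.020: state=(0.982, 0.018, 0.000)
t=0.040: state=(0.982, 0.018, 0.000)
t=0.060: state=(0.981, 0.019, 0.001)
continuing one RK4 step at a time; state shown every 25 steps (Δt=0.5):
t=0.500: state=(0.957, 0.036, 0.006)
t=1.000: state=(0.905, 0.075, 0.020)
t=1.500: state=(0.811, 0.143, 0.046)
t=1.920: state=(0.691, 0.225, 0.084)
next step: t=1.940: state=(0.685, 0.229, 0.086) — S has crossed 0.69
linear interpolation between t=1.920 (0.69139) and t=1.940 (0.68490) → t≈1.924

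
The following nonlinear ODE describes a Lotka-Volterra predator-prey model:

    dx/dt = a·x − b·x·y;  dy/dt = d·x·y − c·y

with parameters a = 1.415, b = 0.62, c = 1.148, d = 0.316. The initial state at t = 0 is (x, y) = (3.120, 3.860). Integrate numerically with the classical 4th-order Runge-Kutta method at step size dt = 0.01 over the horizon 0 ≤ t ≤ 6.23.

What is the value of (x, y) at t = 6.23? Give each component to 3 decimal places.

(x, y) = (1.739, 2.258)

t=0.000: state=(3.120, 3.860)
step 1 (dt=0.01): k1=(-3.052, -0.626), k2=(-3.031, -0.644), k3=(-3.031, -0.644), k4=(-3.010, -0.661); state += dt/6·(k1+2k2+2k3+k4)
t=0.010: state=(3.090, 3.854)
t=0.020: state=(3.060, 3.847)
t=0.030: state=(3.030, 3.840)
continuing one RK4 step at a time; state shown every 25 steps (Δt=0.25):
t=0.250: state=(2.486, 3.609)
t=0.500: state=(2.081, 3.240)
t=0.750: state=(1.850, 2.837)
t=1.000: state=(1.750, 2.453)
t=1.250: state=(1.751, 2.113)
t=1.500: state=(1.839, 1.826)
t=1.750: state=(2.011, 1.595)
t=2.000: state=(2.270, 1.417)
t=2.250: state=(2.624, 1.289)
t=2.500: state=(3.081, 1.211)
t=2.750: state=(3.647, 1.185)
t=3.000: state=(4.316, 1.217)
t=3.250: state=(5.055, 1.322)
t=3.500: state=(5.783, 1.523)
t=3.750: state=(6.354, 1.850)
t=4.000: state=(6.564, 2.320)
t=4.250: state=(6.245, 2.898)
t=4.500: state=(5.428, 3.458)
t=4.750: state=(4.381, 3.825)
t=5.000: state=(3.416, 3.901)
t=5.250: state=(2.688, 3.720)
t=5.500: state=(2.205, 3.382)
t=5.750: state=(1.917, 2.984)
t=6.000: state=(1.774, 2.589)
t=6.230: state=(1.739, 2.258)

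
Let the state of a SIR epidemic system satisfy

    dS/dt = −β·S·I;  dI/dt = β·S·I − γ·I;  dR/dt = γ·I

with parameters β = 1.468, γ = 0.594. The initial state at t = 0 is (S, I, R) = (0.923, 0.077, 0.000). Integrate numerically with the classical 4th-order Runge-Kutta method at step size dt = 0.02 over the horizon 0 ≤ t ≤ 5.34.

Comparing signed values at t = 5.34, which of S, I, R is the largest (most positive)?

t=0.000: state=(0.923, 0.077, 0.000)
step 1 (dt=0.02): k1=(-0.104, 0.059, 0.046), k2=(-0.105, 0.059, 0.046), k3=(-0.105, 0.059, 0.046), k4=(-0.106, 0.059, 0.046); state += dt/6·(k1+2k2+2k3+k4)
t=0.020: state=(0.921, 0.078, 0.001)
t=0.040: state=(0.919, 0.079, 0.002)
t=0.060: state=(0.917, 0.081, 0.003)
continuing one RK4 step at a time; state shown every 10 steps (Δt=0.2):
t=0.200: state=(0.901, 0.089, 0.010)
t=0.400: state=(0.876, 0.103, 0.021)
t=0.600: state=(0.848, 0.118, 0.034)
t=0.800: state=(0.817, 0.134, 0.049)
t=1.000: state=(0.784, 0.150, 0.066)
t=1.200: state=(0.748, 0.167, 0.085)
t=1.400: state=(0.711, 0.184, 0.106)
t=1.600: state=(0.672, 0.200, 0.129)
t=1.800: state=(0.632, 0.215, 0.153)
t=2.000: state=(0.592, 0.228, 0.180)
t=2.200: state=(0.553, 0.240, 0.207)
t=2.400: state=(0.515, 0.249, 0.236)
t=2.600: state=(0.478, 0.256, 0.266)
t=2.800: state=(0.443, 0.260, 0.297)
t=3.000: state=(0.410, 0.262, 0.328)
t=3.200: state=(0.380, 0.261, 0.359)
t=3.400: state=(0.352, 0.258, 0.390)
t=3.600: state=(0.327, 0.253, 0.420)
t=3.800: state=(0.304, 0.246, 0.450)
t=4.000: state=(0.283, 0.238, 0.479)
t=4.200: state=(0.264, 0.229, 0.507)
t=4.400: state=(0.247, 0.220, 0.533)
t=4.600: state=(0.232, 0.209, 0.559)
t=4.800: state=(0.218, 0.198, 0.583)
t=5.000: state=(0.206, 0.188, 0.606)
t=5.200: state=(0.196, 0.177, 0.628)
t=5.340: state=(0.189, 0.169, 0.642)
compare at T: S=0.189, I=0.169, R=0.642

largest component: R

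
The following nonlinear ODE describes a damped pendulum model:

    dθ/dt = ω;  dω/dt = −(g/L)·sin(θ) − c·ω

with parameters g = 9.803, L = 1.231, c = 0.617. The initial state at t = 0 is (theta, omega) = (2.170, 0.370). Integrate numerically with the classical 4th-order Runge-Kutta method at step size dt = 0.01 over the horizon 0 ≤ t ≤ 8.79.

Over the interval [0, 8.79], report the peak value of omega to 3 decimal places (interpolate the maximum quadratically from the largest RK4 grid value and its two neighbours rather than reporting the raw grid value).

max omega = 2.877

t=0.000: state=(2.170, 0.370)
step 1 (dt=0.01): k1=(0.370, -6.804), k2=(0.336, -6.775), k3=(0.336, -6.776), k4=(0.302, -6.747); state += dt/6·(k1+2k2+2k3+k4)
t=0.010: state=(2.173, 0.302)
t=0.020: state=(2.176, 0.235)
t=0.030: state=(2.178, 0.168)
continuing one RK4 step at a time; state shown every 50 steps (Δt=0.5):
t=0.500: state=(1.554, -2.816)
t=1.000: state=(-0.329, -3.727)
t=1.500: state=(-1.299, 0.037)
t=2.000: state=(-0.476, 2.791)
t=2.500: state=(0.730, 1.332)
t=3.000: state=(0.643, -1.484)
t=3.500: state=(-0.286, -1.612)
t=4.000: state=(-0.569, 0.532)
t=4.500: state=(0.015, 1.380)
t=5.000: state=(0.422, 0.051)
t=5.500: state=(0.122, -0.998)
t=6.000: state=(-0.272, -0.345)
t=6.500: state=(-0.171, 0.629)
t=7.000: state=(0.149, 0.443)
t=7.500: state=(0.169, -0.332)
t=8.000: state=(-0.060, -0.423)
t=8.500: state=(-0.142, 0.120)
t=8.790: state=(-0.071, 0.334)
largest grid value and its neighbours: omega(2.080)=2.87621, omega(2.090)=2.87696, omega(2.100)=2.87547
parabola through these three points peaks at t≈2.088 with omega≈2.87699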